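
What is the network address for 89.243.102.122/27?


IP:   01011001.11110011.01100110.01111010
Mask: 11111111.11111111.11111111.11100000
AND operation:
Net:  01011001.11110011.01100110.01100000
Network: 89.243.102.96/27


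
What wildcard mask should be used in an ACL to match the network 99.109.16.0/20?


Subnet mask: 255.255.240.0
Wildcard = 255.255.255.255 - subnet mask
255 - 255 = 0
255 - 255 = 0
255 - 240 = 15
255 - 0 = 255
Wildcard: 0.0.15.255


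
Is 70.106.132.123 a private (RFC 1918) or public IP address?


RFC 1918 private ranges:
  10.0.0.0/8 (10.0.0.0 - 10.255.255.255)
  172.16.0.0/12 (172.16.0.0 - 172.31.255.255)
  192.168.0.0/16 (192.168.0.0 - 192.168.255.255)
Public (not in any RFC 1918 range)


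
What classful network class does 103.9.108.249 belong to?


First octet: 103
Binary: 01100111
0xxxxxxx -> Class A (1-126)
Class A, default mask 255.0.0.0 (/8)


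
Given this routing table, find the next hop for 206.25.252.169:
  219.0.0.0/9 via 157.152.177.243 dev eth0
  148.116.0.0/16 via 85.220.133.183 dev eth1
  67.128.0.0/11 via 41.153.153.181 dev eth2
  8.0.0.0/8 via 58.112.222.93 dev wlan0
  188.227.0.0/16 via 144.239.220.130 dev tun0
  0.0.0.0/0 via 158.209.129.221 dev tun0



Longest prefix match for 206.25.252.169:
  /9 219.0.0.0: no
  /16 148.116.0.0: no
  /11 67.128.0.0: no
  /8 8.0.0.0: no
  /16 188.227.0.0: no
  /0 0.0.0.0: MATCH
Selected: next-hop 158.209.129.221 via tun0 (matched /0)


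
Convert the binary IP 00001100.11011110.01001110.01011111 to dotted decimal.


00001100 = 12
11011110 = 222
01001110 = 78
01011111 = 95
IP: 12.222.78.95


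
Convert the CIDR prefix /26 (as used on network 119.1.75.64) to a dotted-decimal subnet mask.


/26 means 26 network bits, 6 host bits
Binary: 11111111111111111111111111000000
Mask: 255.255.255.192


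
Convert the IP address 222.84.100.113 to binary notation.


222 = 11011110
84 = 01010100
100 = 01100100
113 = 01110001
Binary: 11011110.01010100.01100100.01110001


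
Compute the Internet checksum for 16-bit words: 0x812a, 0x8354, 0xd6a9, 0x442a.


Sum all words (with carry folding):
+ 0x812a = 0x812a
+ 0x8354 = 0x047f
+ 0xd6a9 = 0xdb28
+ 0x442a = 0x1f53
One's complement: ~0x1f53
Checksum = 0xe0ac


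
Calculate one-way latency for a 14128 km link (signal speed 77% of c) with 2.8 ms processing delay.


Speed = 0.77 * 3e5 km/s = 231000 km/s
Propagation delay = 14128 / 231000 = 0.0612 s = 61.1602 ms
Processing delay = 2.8 ms
Total one-way latency = 63.9602 ms


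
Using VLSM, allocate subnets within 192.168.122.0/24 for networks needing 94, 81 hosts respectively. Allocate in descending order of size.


94 hosts -> /25 (126 usable): 192.168.122.0/25
81 hosts -> /25 (126 usable): 192.168.122.128/25
Allocation: 192.168.122.0/25 (94 hosts, 126 usable); 192.168.122.128/25 (81 hosts, 126 usable)


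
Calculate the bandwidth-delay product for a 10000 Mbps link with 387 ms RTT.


BDP = bandwidth * RTT
= 10000 Mbps * 387 ms
= 10000 * 1e6 * 387 / 1000 bits
= 3870000000 bits
= 483750000 bytes
= 472412.1094 KB
BDP = 3870000000 bits (483750000 bytes)


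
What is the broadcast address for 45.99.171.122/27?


Network: 45.99.171.96/27
Host bits = 5
Set all host bits to 1:
Broadcast: 45.99.171.127


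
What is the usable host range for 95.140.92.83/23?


Network: 95.140.92.0
Broadcast: 95.140.93.255
First usable = network + 1
Last usable = broadcast - 1
Range: 95.140.92.1 to 95.140.93.254


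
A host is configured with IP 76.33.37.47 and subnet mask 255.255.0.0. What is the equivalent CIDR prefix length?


Binary: 11111111.11111111.00000000.00000000
Count leading 1s
Prefix: /16


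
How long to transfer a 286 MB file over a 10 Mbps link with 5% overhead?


Effective throughput = 10 * (1 - 5/100) = 9.5 Mbps
File size in Mb = 286 * 8 = 2288 Mb
Time = 2288 / 9.5
Time = 240.8421 seconds


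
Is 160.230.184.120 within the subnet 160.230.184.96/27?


Subnet network: 160.230.184.96
Test IP AND mask: 160.230.184.96
Yes, 160.230.184.120 is in 160.230.184.96/27


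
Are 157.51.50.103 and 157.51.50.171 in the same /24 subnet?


Mask: 255.255.255.0
157.51.50.103 AND mask = 157.51.50.0
157.51.50.171 AND mask = 157.51.50.0
Yes, same subnet (157.51.50.0)


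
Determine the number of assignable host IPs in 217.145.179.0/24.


Host bits = 32 - 24 = 8
Total addresses = 2^8 = 256
Usable = total - 2 (network and broadcast)
Usable hosts: 254


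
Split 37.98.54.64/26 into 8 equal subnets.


New prefix = 26 + 3 = 29
Each subnet has 8 addresses
  37.98.54.64/29
  37.98.54.72/29
  37.98.54.80/29
  37.98.54.88/29
  37.98.54.96/29
  37.98.54.104/29
  37.98.54.112/29
  37.98.54.120/29
Subnets: 37.98.54.64/29, 37.98.54.72/29, 37.98.54.80/29, 37.98.54.88/29, 37.98.54.96/29, 37.98.54.104/29, 37.98.54.112/29, 37.98.54.120/29


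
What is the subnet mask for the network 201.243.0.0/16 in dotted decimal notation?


/16 means 16 network bits, 16 host bits
Binary: 11111111111111110000000000000000
Mask: 255.255.0.0


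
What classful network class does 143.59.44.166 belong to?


First octet: 143
Binary: 10001111
10xxxxxx -> Class B (128-191)
Class B, default mask 255.255.0.0 (/16)


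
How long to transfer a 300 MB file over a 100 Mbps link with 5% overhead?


Effective throughput = 100 * (1 - 5/100) = 95 Mbps
File size in Mb = 300 * 8 = 2400 Mb
Time = 2400 / 95
Time = 25.2632 seconds


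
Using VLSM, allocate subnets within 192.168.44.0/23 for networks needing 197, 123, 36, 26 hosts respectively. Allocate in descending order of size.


197 hosts -> /24 (254 usable): 192.168.44.0/24
123 hosts -> /25 (126 usable): 192.168.45.0/25
36 hosts -> /26 (62 usable): 192.168.45.128/26
26 hosts -> /27 (30 usable): 192.168.45.192/27
Allocation: 192.168.44.0/24 (197 hosts, 254 usable); 192.168.45.0/25 (123 hosts, 126 usable); 192.168.45.128/26 (36 hosts, 62 usable); 192.168.45.192/27 (26 hosts, 30 usable)


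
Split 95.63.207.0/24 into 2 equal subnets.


New prefix = 24 + 1 = 25
Each subnet has 128 addresses
  95.63.207.0/25
  95.63.207.128/25
Subnets: 95.63.207.0/25, 95.63.207.128/25


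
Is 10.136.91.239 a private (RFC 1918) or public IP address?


RFC 1918 private ranges:
  10.0.0.0/8 (10.0.0.0 - 10.255.255.255)
  172.16.0.0/12 (172.16.0.0 - 172.31.255.255)
  192.168.0.0/16 (192.168.0.0 - 192.168.255.255)
Private (in 10.0.0.0/8)


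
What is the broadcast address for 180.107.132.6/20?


Network: 180.107.128.0/20
Host bits = 12
Set all host bits to 1:
Broadcast: 180.107.143.255


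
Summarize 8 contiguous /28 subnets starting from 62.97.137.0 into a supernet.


Original prefix: /28
Number of subnets: 8 = 2^3
New prefix = 28 - 3 = 25
Supernet: 62.97.137.0/25


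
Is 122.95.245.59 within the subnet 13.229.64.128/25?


Subnet network: 13.229.64.128
Test IP AND mask: 122.95.245.0
No, 122.95.245.59 is not in 13.229.64.128/25


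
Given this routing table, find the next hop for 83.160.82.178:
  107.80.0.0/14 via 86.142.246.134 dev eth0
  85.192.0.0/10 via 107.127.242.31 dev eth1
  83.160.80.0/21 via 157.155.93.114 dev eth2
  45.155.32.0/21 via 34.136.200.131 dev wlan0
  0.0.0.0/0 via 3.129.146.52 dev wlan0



Longest prefix match for 83.160.82.178:
  /14 107.80.0.0: no
  /10 85.192.0.0: no
  /21 83.160.80.0: MATCH
  /21 45.155.32.0: no
  /0 0.0.0.0: MATCH
Selected: next-hop 157.155.93.114 via eth2 (matched /21)


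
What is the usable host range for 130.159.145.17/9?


Network: 130.128.0.0
Broadcast: 130.255.255.255
First usable = network + 1
Last usable = broadcast - 1
Range: 130.128.0.1 to 130.255.255.254


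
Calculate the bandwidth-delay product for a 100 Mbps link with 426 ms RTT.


BDP = bandwidth * RTT
= 100 Mbps * 426 ms
= 100 * 1e6 * 426 / 1000 bits
= 42600000 bits
= 5325000 bytes
= 5200.1953 KB
BDP = 42600000 bits (5325000 bytes)


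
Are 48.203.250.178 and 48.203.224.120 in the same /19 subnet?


Mask: 255.255.224.0
48.203.250.178 AND mask = 48.203.224.0
48.203.224.120 AND mask = 48.203.224.0
Yes, same subnet (48.203.224.0)


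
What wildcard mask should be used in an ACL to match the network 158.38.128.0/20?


Subnet mask: 255.255.240.0
Wildcard = 255.255.255.255 - subnet mask
255 - 255 = 0
255 - 255 = 0
255 - 240 = 15
255 - 0 = 255
Wildcard: 0.0.15.255


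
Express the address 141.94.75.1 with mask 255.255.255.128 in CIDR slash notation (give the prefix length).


Binary: 11111111.11111111.11111111.10000000
Count leading 1s
Prefix: /25


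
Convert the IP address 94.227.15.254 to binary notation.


94 = 01011110
227 = 11100011
15 = 00001111
254 = 11111110
Binary: 01011110.11100011.00001111.11111110


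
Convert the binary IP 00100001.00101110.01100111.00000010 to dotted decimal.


00100001 = 33
00101110 = 46
01100111 = 103
00000010 = 2
IP: 33.46.103.2


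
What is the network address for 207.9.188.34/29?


IP:   11001111.00001001.10111100.00100010
Mask: 11111111.11111111.11111111.11111000
AND operation:
Net:  11001111.00001001.10111100.00100000
Network: 207.9.188.32/29


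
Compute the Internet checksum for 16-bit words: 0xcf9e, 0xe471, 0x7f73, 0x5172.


Sum all words (with carry folding):
+ 0xcf9e = 0xcf9e
+ 0xe471 = 0xb410
+ 0x7f73 = 0x3384
+ 0x5172 = 0x84f6
One's complement: ~0x84f6
Checksum = 0x7b09


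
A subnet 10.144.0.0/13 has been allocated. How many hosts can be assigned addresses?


Host bits = 32 - 13 = 19
Total addresses = 2^19 = 524288
Usable = total - 2 (network and broadcast)
Usable hosts: 524286


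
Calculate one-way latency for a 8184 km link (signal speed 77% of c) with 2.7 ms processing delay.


Speed = 0.77 * 3e5 km/s = 231000 km/s
Propagation delay = 8184 / 231000 = 0.0354 s = 35.4286 ms
Processing delay = 2.7 ms
Total one-way latency = 38.1286 ms


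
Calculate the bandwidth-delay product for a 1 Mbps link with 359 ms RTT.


BDP = bandwidth * RTT
= 1 Mbps * 359 ms
= 1 * 1e6 * 359 / 1000 bits
= 359000 bits
= 44875 bytes
= 43.8232 KB
BDP = 359000 bits (44875 bytes)


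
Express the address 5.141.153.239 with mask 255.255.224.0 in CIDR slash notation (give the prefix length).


Binary: 11111111.11111111.11100000.00000000
Count leading 1s
Prefix: /19


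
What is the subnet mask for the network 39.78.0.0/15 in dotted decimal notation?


/15 means 15 network bits, 17 host bits
Binary: 11111111111111100000000000000000
Mask: 255.254.0.0


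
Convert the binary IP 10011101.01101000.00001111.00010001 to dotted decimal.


10011101 = 157
01101000 = 104
00001111 = 15
00010001 = 17
IP: 157.104.15.17


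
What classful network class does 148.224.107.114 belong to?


First octet: 148
Binary: 10010100
10xxxxxx -> Class B (128-191)
Class B, default mask 255.255.0.0 (/16)


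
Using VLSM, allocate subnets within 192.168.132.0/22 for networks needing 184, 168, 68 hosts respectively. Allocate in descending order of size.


184 hosts -> /24 (254 usable): 192.168.132.0/24
168 hosts -> /24 (254 usable): 192.168.133.0/24
68 hosts -> /25 (126 usable): 192.168.134.0/25
Allocation: 192.168.132.0/24 (184 hosts, 254 usable); 192.168.133.0/24 (168 hosts, 254 usable); 192.168.134.0/25 (68 hosts, 126 usable)


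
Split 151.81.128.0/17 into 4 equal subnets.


New prefix = 17 + 2 = 19
Each subnet has 8192 addresses
  151.81.128.0/19
  151.81.160.0/19
  151.81.192.0/19
  151.81.224.0/19
Subnets: 151.81.128.0/19, 151.81.160.0/19, 151.81.192.0/19, 151.81.224.0/19


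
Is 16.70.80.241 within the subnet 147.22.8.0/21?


Subnet network: 147.22.8.0
Test IP AND mask: 16.70.80.0
No, 16.70.80.241 is not in 147.22.8.0/21


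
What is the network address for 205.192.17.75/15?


IP:   11001101.11000000.00010001.01001011
Mask: 11111111.11111110.00000000.00000000
AND operation:
Net:  11001101.11000000.00000000.00000000
Network: 205.192.0.0/15


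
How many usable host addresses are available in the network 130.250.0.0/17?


Host bits = 32 - 17 = 15
Total addresses = 2^15 = 32768
Usable = total - 2 (network and broadcast)
Usable hosts: 32766


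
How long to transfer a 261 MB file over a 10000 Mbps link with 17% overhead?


Effective throughput = 10000 * (1 - 17/100) = 8300 Mbps
File size in Mb = 261 * 8 = 2088 Mb
Time = 2088 / 8300
Time = 0.2516 seconds


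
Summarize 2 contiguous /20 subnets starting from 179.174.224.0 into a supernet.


Original prefix: /20
Number of subnets: 2 = 2^1
New prefix = 20 - 1 = 19
Supernet: 179.174.224.0/19


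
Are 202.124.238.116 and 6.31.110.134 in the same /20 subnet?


Mask: 255.255.240.0
202.124.238.116 AND mask = 202.124.224.0
6.31.110.134 AND mask = 6.31.96.0
No, different subnets (202.124.224.0 vs 6.31.96.0)


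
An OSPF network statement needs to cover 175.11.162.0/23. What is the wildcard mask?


Subnet mask: 255.255.254.0
Wildcard = 255.255.255.255 - subnet mask
255 - 255 = 0
255 - 255 = 0
255 - 254 = 1
255 - 0 = 255
Wildcard: 0.0.1.255


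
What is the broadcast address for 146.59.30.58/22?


Network: 146.59.28.0/22
Host bits = 10
Set all host bits to 1:
Broadcast: 146.59.31.255


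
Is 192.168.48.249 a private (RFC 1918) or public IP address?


RFC 1918 private ranges:
  10.0.0.0/8 (10.0.0.0 - 10.255.255.255)
  172.16.0.0/12 (172.16.0.0 - 172.31.255.255)
  192.168.0.0/16 (192.168.0.0 - 192.168.255.255)
Private (in 192.168.0.0/16)


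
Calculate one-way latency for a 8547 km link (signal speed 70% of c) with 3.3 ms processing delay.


Speed = 0.7 * 3e5 km/s = 210000 km/s
Propagation delay = 8547 / 210000 = 0.0407 s = 40.7 ms
Processing delay = 3.3 ms
Total one-way latency = 44 ms


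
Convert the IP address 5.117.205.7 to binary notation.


5 = 00000101
117 = 01110101
205 = 11001101
7 = 00000111
Binary: 00000101.01110101.11001101.00000111


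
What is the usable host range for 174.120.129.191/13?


Network: 174.120.0.0
Broadcast: 174.127.255.255
First usable = network + 1
Last usable = broadcast - 1
Range: 174.120.0.1 to 174.127.255.254


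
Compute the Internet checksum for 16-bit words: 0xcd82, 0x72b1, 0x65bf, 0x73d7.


Sum all words (with carry folding):
+ 0xcd82 = 0xcd82
+ 0x72b1 = 0x4034
+ 0x65bf = 0xa5f3
+ 0x73d7 = 0x19cb
One's complement: ~0x19cb
Checksum = 0xe634


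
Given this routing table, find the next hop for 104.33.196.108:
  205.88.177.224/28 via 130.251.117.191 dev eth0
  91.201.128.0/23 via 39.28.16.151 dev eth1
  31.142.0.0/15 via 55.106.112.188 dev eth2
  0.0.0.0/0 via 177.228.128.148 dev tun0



Longest prefix match for 104.33.196.108:
  /28 205.88.177.224: no
  /23 91.201.128.0: no
  /15 31.142.0.0: no
  /0 0.0.0.0: MATCH
Selected: next-hop 177.228.128.148 via tun0 (matched /0)


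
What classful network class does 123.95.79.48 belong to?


First octet: 123
Binary: 01111011
0xxxxxxx -> Class A (1-126)
Class A, default mask 255.0.0.0 (/8)


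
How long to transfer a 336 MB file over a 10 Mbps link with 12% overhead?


Effective throughput = 10 * (1 - 12/100) = 8.8 Mbps
File size in Mb = 336 * 8 = 2688 Mb
Time = 2688 / 8.8
Time = 305.4545 seconds


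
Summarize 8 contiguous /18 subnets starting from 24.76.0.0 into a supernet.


Original prefix: /18
Number of subnets: 8 = 2^3
New prefix = 18 - 3 = 15
Supernet: 24.76.0.0/15


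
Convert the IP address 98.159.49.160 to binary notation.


98 = 01100010
159 = 10011111
49 = 00110001
160 = 10100000
Binary: 01100010.10011111.00110001.10100000


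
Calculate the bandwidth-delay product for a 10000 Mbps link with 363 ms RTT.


BDP = bandwidth * RTT
= 10000 Mbps * 363 ms
= 10000 * 1e6 * 363 / 1000 bits
= 3630000000 bits
= 453750000 bytes
= 443115.2344 KB
BDP = 3630000000 bits (453750000 bytes)


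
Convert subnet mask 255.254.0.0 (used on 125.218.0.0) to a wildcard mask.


Subnet mask: 255.254.0.0
Wildcard = 255.255.255.255 - subnet mask
255 - 255 = 0
255 - 254 = 1
255 - 0 = 255
255 - 0 = 255
Wildcard: 0.1.255.255


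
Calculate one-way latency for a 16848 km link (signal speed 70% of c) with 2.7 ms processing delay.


Speed = 0.7 * 3e5 km/s = 210000 km/s
Propagation delay = 16848 / 210000 = 0.0802 s = 80.2286 ms
Processing delay = 2.7 ms
Total one-way latency = 82.9286 ms


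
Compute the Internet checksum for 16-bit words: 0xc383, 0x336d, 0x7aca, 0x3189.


Sum all words (with carry folding):
+ 0xc383 = 0xc383
+ 0x336d = 0xf6f0
+ 0x7aca = 0x71bb
+ 0x3189 = 0xa344
One's complement: ~0xa344
Checksum = 0x5cbb


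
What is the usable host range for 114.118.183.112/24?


Network: 114.118.183.0
Broadcast: 114.118.183.255
First usable = network + 1
Last usable = broadcast - 1
Range: 114.118.183.1 to 114.118.183.254


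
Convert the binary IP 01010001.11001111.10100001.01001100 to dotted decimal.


01010001 = 81
11001111 = 207
10100001 = 161
01001100 = 76
IP: 81.207.161.76


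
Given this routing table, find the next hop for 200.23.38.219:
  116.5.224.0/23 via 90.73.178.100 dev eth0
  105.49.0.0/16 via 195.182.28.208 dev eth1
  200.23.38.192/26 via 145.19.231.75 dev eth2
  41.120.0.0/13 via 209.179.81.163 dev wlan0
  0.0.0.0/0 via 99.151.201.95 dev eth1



Longest prefix match for 200.23.38.219:
  /23 116.5.224.0: no
  /16 105.49.0.0: no
  /26 200.23.38.192: MATCH
  /13 41.120.0.0: no
  /0 0.0.0.0: MATCH
Selected: next-hop 145.19.231.75 via eth2 (matched /26)


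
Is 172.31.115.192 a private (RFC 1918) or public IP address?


RFC 1918 private ranges:
  10.0.0.0/8 (10.0.0.0 - 10.255.255.255)
  172.16.0.0/12 (172.16.0.0 - 172.31.255.255)
  192.168.0.0/16 (192.168.0.0 - 192.168.255.255)
Private (in 172.16.0.0/12)


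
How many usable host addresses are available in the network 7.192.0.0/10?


Host bits = 32 - 10 = 22
Total addresses = 2^22 = 4194304
Usable = total - 2 (network and broadcast)
Usable hosts: 4194302


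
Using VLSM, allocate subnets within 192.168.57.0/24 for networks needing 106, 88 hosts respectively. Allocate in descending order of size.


106 hosts -> /25 (126 usable): 192.168.57.0/25
88 hosts -> /25 (126 usable): 192.168.57.128/25
Allocation: 192.168.57.0/25 (106 hosts, 126 usable); 192.168.57.128/25 (88 hosts, 126 usable)


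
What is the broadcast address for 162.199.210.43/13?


Network: 162.192.0.0/13
Host bits = 19
Set all host bits to 1:
Broadcast: 162.199.255.255


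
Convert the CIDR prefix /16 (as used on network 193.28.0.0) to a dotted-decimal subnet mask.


/16 means 16 network bits, 16 host bits
Binary: 11111111111111110000000000000000
Mask: 255.255.0.0


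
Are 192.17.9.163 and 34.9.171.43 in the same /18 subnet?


Mask: 255.255.192.0
192.17.9.163 AND mask = 192.17.0.0
34.9.171.43 AND mask = 34.9.128.0
No, different subnets (192.17.0.0 vs 34.9.128.0)


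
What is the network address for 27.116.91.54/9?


IP:   00011011.01110100.01011011.00110110
Mask: 11111111.10000000.00000000.00000000
AND operation:
Net:  00011011.00000000.00000000.00000000
Network: 27.0.0.0/9


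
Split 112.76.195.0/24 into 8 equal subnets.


New prefix = 24 + 3 = 27
Each subnet has 32 addresses
  112.76.195.0/27
  112.76.195.32/27
  112.76.195.64/27
  112.76.195.96/27
  112.76.195.128/27
  112.76.195.160/27
  112.76.195.192/27
  112.76.195.224/27
Subnets: 112.76.195.0/27, 112.76.195.32/27, 112.76.195.64/27, 112.76.195.96/27, 112.76.195.128/27, 112.76.195.160/27, 112.76.195.192/27, 112.76.195.224/27


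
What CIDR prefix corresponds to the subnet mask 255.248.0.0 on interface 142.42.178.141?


Binary: 11111111.11111000.00000000.00000000
Count leading 1s
Prefix: /13


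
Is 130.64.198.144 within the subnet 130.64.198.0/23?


Subnet network: 130.64.198.0
Test IP AND mask: 130.64.198.0
Yes, 130.64.198.144 is in 130.64.198.0/23


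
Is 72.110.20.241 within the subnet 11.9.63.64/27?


Subnet network: 11.9.63.64
Test IP AND mask: 72.110.20.224
No, 72.110.20.241 is not in 11.9.63.64/27


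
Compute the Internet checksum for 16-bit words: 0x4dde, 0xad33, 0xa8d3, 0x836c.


Sum all words (with carry folding):
+ 0x4dde = 0x4dde
+ 0xad33 = 0xfb11
+ 0xa8d3 = 0xa3e5
+ 0x836c = 0x2752
One's complement: ~0x2752
Checksum = 0xd8ad


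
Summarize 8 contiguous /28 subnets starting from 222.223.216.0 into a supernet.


Original prefix: /28
Number of subnets: 8 = 2^3
New prefix = 28 - 3 = 25
Supernet: 222.223.216.0/25


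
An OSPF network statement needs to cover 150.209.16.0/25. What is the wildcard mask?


Subnet mask: 255.255.255.128
Wildcard = 255.255.255.255 - subnet mask
255 - 255 = 0
255 - 255 = 0
255 - 255 = 0
255 - 128 = 127
Wildcard: 0.0.0.127


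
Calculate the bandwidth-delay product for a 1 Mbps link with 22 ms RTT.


BDP = bandwidth * RTT
= 1 Mbps * 22 ms
= 1 * 1e6 * 22 / 1000 bits
= 22000 bits
= 2750 bytes
= 2.6855 KB
BDP = 22000 bits (2750 bytes)


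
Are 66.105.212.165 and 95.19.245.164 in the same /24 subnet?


Mask: 255.255.255.0
66.105.212.165 AND mask = 66.105.212.0
95.19.245.164 AND mask = 95.19.245.0
No, different subnets (66.105.212.0 vs 95.19.245.0)


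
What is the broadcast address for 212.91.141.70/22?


Network: 212.91.140.0/22
Host bits = 10
Set all host bits to 1:
Broadcast: 212.91.143.255


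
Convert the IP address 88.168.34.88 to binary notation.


88 = 01011000
168 = 10101000
34 = 00100010
88 = 01011000
Binary: 01011000.10101000.00100010.01011000


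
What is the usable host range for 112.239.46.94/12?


Network: 112.224.0.0
Broadcast: 112.239.255.255
First usable = network + 1
Last usable = broadcast - 1
Range: 112.224.0.1 to 112.239.255.254


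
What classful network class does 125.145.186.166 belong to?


First octet: 125
Binary: 01111101
0xxxxxxx -> Class A (1-126)
Class A, default mask 255.0.0.0 (/8)


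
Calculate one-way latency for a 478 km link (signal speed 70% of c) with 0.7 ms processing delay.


Speed = 0.7 * 3e5 km/s = 210000 km/s
Propagation delay = 478 / 210000 = 0.0023 s = 2.2762 ms
Processing delay = 0.7 ms
Total one-way latency = 2.9762 ms


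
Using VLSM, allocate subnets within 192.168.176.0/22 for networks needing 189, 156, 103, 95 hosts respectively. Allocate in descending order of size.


189 hosts -> /24 (254 usable): 192.168.176.0/24
156 hosts -> /24 (254 usable): 192.168.177.0/24
103 hosts -> /25 (126 usable): 192.168.178.0/25
95 hosts -> /25 (126 usable): 192.168.178.128/25
Allocation: 192.168.176.0/24 (189 hosts, 254 usable); 192.168.177.0/24 (156 hosts, 254 usable); 192.168.178.0/25 (103 hosts, 126 usable); 192.168.178.128/25 (95 hosts, 126 usable)


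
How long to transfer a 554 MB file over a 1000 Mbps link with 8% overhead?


Effective throughput = 1000 * (1 - 8/100) = 920 Mbps
File size in Mb = 554 * 8 = 4432 Mb
Time = 4432 / 920
Time = 4.8174 seconds


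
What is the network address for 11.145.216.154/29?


IP:   00001011.10010001.11011000.10011010
Mask: 11111111.11111111.11111111.11111000
AND operation:
Net:  00001011.10010001.11011000.10011000
Network: 11.145.216.152/29


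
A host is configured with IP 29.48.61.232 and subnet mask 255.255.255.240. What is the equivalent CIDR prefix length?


Binary: 11111111.11111111.11111111.11110000
Count leading 1s
Prefix: /28


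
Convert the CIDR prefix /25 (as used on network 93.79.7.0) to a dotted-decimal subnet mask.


/25 means 25 network bits, 7 host bits
Binary: 11111111111111111111111110000000
Mask: 255.255.255.128


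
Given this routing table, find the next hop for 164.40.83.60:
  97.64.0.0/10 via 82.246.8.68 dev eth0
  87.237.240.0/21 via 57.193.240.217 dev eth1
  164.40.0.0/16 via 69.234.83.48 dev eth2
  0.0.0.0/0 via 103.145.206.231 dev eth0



Longest prefix match for 164.40.83.60:
  /10 97.64.0.0: no
  /21 87.237.240.0: no
  /16 164.40.0.0: MATCH
  /0 0.0.0.0: MATCH
Selected: next-hop 69.234.83.48 via eth2 (matched /16)


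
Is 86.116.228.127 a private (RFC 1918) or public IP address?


RFC 1918 private ranges:
  10.0.0.0/8 (10.0.0.0 - 10.255.255.255)
  172.16.0.0/12 (172.16.0.0 - 172.31.255.255)
  192.168.0.0/16 (192.168.0.0 - 192.168.255.255)
Public (not in any RFC 1918 range)


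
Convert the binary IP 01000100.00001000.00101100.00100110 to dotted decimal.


01000100 = 68
00001000 = 8
00101100 = 44
00100110 = 38
IP: 68.8.44.38


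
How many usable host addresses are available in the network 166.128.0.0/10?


Host bits = 32 - 10 = 22
Total addresses = 2^22 = 4194304
Usable = total - 2 (network and broadcast)
Usable hosts: 4194302


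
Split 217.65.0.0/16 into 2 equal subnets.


New prefix = 16 + 1 = 17
Each subnet has 32768 addresses
  217.65.0.0/17
  217.65.128.0/17
Subnets: 217.65.0.0/17, 217.65.128.0/17


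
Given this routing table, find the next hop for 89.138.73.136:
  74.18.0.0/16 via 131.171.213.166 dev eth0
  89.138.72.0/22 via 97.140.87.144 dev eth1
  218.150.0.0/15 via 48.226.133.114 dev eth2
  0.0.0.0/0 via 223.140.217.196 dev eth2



Longest prefix match for 89.138.73.136:
  /16 74.18.0.0: no
  /22 89.138.72.0: MATCH
  /15 218.150.0.0: no
  /0 0.0.0.0: MATCH
Selected: next-hop 97.140.87.144 via eth1 (matched /22)


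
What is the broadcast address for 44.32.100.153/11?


Network: 44.32.0.0/11
Host bits = 21
Set all host bits to 1:
Broadcast: 44.63.255.255


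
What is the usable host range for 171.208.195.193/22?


Network: 171.208.192.0
Broadcast: 171.208.195.255
First usable = network + 1
Last usable = broadcast - 1
Range: 171.208.192.1 to 171.208.195.254


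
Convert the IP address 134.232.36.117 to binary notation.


134 = 10000110
232 = 11101000
36 = 00100100
117 = 01110101
Binary: 10000110.11101000.00100100.01110101


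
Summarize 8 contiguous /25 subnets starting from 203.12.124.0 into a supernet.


Original prefix: /25
Number of subnets: 8 = 2^3
New prefix = 25 - 3 = 22
Supernet: 203.12.124.0/22


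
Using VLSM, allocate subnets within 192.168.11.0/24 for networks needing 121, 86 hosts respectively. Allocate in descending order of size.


121 hosts -> /25 (126 usable): 192.168.11.0/25
86 hosts -> /25 (126 usable): 192.168.11.128/25
Allocation: 192.168.11.0/25 (121 hosts, 126 usable); 192.168.11.128/25 (86 hosts, 126 usable)


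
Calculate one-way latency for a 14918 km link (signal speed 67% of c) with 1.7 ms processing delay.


Speed = 0.67 * 3e5 km/s = 201000 km/s
Propagation delay = 14918 / 201000 = 0.0742 s = 74.2189 ms
Processing delay = 1.7 ms
Total one-way latency = 75.9189 ms


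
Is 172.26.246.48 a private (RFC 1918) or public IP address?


RFC 1918 private ranges:
  10.0.0.0/8 (10.0.0.0 - 10.255.255.255)
  172.16.0.0/12 (172.16.0.0 - 172.31.255.255)
  192.168.0.0/16 (192.168.0.0 - 192.168.255.255)
Private (in 172.16.0.0/12)


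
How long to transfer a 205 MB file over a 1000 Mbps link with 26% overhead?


Effective throughput = 1000 * (1 - 26/100) = 740 Mbps
File size in Mb = 205 * 8 = 1640 Mb
Time = 1640 / 740
Time = 2.2162 seconds


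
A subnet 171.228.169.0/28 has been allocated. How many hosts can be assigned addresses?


Host bits = 32 - 28 = 4
Total addresses = 2^4 = 16
Usable = total - 2 (network and broadcast)
Usable hosts: 14


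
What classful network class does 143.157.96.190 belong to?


First octet: 143
Binary: 10001111
10xxxxxx -> Class B (128-191)
Class B, default mask 255.255.0.0 (/16)


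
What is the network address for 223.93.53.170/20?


IP:   11011111.01011101.00110101.10101010
Mask: 11111111.11111111.11110000.00000000
AND operation:
Net:  11011111.01011101.00110000.00000000
Network: 223.93.48.0/20


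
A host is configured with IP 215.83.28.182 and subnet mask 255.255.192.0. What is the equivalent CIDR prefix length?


Binary: 11111111.11111111.11000000.00000000
Count leading 1s
Prefix: /18


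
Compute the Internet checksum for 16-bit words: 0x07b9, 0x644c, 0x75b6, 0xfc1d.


Sum all words (with carry folding):
+ 0x07b9 = 0x07b9
+ 0x644c = 0x6c05
+ 0x75b6 = 0xe1bb
+ 0xfc1d = 0xddd9
One's complement: ~0xddd9
Checksum = 0x2226


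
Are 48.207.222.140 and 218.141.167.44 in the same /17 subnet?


Mask: 255.255.128.0
48.207.222.140 AND mask = 48.207.128.0
218.141.167.44 AND mask = 218.141.128.0
No, different subnets (48.207.128.0 vs 218.141.128.0)


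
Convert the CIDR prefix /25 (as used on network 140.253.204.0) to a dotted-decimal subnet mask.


/25 means 25 network bits, 7 host bits
Binary: 11111111111111111111111110000000
Mask: 255.255.255.128


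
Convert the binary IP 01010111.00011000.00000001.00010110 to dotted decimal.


01010111 = 87
00011000 = 24
00000001 = 1
00010110 = 22
IP: 87.24.1.22


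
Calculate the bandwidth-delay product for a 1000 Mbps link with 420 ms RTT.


BDP = bandwidth * RTT
= 1000 Mbps * 420 ms
= 1000 * 1e6 * 420 / 1000 bits
= 420000000 bits
= 52500000 bytes
= 51269.5312 KB
BDP = 420000000 bits (52500000 bytes)


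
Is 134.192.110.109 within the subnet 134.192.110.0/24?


Subnet network: 134.192.110.0
Test IP AND mask: 134.192.110.0
Yes, 134.192.110.109 is in 134.192.110.0/24


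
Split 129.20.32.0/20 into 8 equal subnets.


New prefix = 20 + 3 = 23
Each subnet has 512 addresses
  129.20.32.0/23
  129.20.34.0/23
  129.20.36.0/23
  129.20.38.0/23
  129.20.40.0/23
  129.20.42.0/23
  129.20.44.0/23
  129.20.46.0/23
Subnets: 129.20.32.0/23, 129.20.34.0/23, 129.20.36.0/23, 129.20.38.0/23, 129.20.40.0/23, 129.20.42.0/23, 129.20.44.0/23, 129.20.46.0/23


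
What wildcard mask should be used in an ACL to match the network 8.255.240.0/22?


Subnet mask: 255.255.252.0
Wildcard = 255.255.255.255 - subnet mask
255 - 255 = 0
255 - 255 = 0
255 - 252 = 3
255 - 0 = 255
Wildcard: 0.0.3.255


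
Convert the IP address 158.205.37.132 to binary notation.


158 = 10011110
205 = 11001101
37 = 00100101
132 = 10000100
Binary: 10011110.11001101.00100101.10000100


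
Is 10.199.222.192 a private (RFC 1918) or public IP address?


RFC 1918 private ranges:
  10.0.0.0/8 (10.0.0.0 - 10.255.255.255)
  172.16.0.0/12 (172.16.0.0 - 172.31.255.255)
  192.168.0.0/16 (192.168.0.0 - 192.168.255.255)
Private (in 10.0.0.0/8)


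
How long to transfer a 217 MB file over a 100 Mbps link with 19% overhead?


Effective throughput = 100 * (1 - 19/100) = 81 Mbps
File size in Mb = 217 * 8 = 1736 Mb
Time = 1736 / 81
Time = 21.4321 seconds


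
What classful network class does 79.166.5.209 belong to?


First octet: 79
Binary: 01001111
0xxxxxxx -> Class A (1-126)
Class A, default mask 255.0.0.0 (/8)


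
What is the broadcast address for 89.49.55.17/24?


Network: 89.49.55.0/24
Host bits = 8
Set all host bits to 1:
Broadcast: 89.49.55.255


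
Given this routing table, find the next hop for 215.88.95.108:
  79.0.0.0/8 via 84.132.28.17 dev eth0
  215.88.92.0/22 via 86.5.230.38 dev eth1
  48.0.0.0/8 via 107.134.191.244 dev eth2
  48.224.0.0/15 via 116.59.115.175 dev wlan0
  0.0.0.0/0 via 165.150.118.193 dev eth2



Longest prefix match for 215.88.95.108:
  /8 79.0.0.0: no
  /22 215.88.92.0: MATCH
  /8 48.0.0.0: no
  /15 48.224.0.0: no
  /0 0.0.0.0: MATCH
Selected: next-hop 86.5.230.38 via eth1 (matched /22)


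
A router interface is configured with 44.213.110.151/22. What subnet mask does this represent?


/22 means 22 network bits, 10 host bits
Binary: 11111111111111111111110000000000
Mask: 255.255.252.0


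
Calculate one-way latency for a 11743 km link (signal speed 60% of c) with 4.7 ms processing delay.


Speed = 0.6 * 3e5 km/s = 180000 km/s
Propagation delay = 11743 / 180000 = 0.0652 s = 65.2389 ms
Processing delay = 4.7 ms
Total one-way latency = 69.9389 ms


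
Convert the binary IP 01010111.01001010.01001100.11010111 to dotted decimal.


01010111 = 87
01001010 = 74
01001100 = 76
11010111 = 215
IP: 87.74.76.215


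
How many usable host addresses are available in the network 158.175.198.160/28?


Host bits = 32 - 28 = 4
Total addresses = 2^4 = 16
Usable = total - 2 (network and broadcast)
Usable hosts: 14


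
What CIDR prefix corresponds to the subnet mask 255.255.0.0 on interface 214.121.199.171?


Binary: 11111111.11111111.00000000.00000000
Count leading 1s
Prefix: /16


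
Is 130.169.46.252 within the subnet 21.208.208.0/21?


Subnet network: 21.208.208.0
Test IP AND mask: 130.169.40.0
No, 130.169.46.252 is not in 21.208.208.0/21


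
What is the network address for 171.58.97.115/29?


IP:   10101011.00111010.01100001.01110011
Mask: 11111111.11111111.11111111.11111000
AND operation:
Net:  10101011.00111010.01100001.01110000
Network: 171.58.97.112/29


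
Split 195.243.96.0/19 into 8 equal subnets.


New prefix = 19 + 3 = 22
Each subnet has 1024 addresses
  195.243.96.0/22
  195.243.100.0/22
  195.243.104.0/22
  195.243.108.0/22
  195.243.112.0/22
  195.243.116.0/22
  195.243.120.0/22
  195.243.124.0/22
Subnets: 195.243.96.0/22, 195.243.100.0/22, 195.243.104.0/22, 195.243.108.0/22, 195.243.112.0/22, 195.243.116.0/22, 195.243.120.0/22, 195.243.124.0/22


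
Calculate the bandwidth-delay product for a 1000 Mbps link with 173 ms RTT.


BDP = bandwidth * RTT
= 1000 Mbps * 173 ms
= 1000 * 1e6 * 173 / 1000 bits
= 173000000 bits
= 21625000 bytes
= 21118.1641 KB
BDP = 173000000 bits (21625000 bytes)


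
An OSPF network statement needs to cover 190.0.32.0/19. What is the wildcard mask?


Subnet mask: 255.255.224.0
Wildcard = 255.255.255.255 - subnet mask
255 - 255 = 0
255 - 255 = 0
255 - 224 = 31
255 - 0 = 255
Wildcard: 0.0.31.255


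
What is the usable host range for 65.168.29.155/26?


Network: 65.168.29.128
Broadcast: 65.168.29.191
First usable = network + 1
Last usable = broadcast - 1
Range: 65.168.29.129 to 65.168.29.190


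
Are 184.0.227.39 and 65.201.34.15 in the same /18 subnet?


Mask: 255.255.192.0
184.0.227.39 AND mask = 184.0.192.0
65.201.34.15 AND mask = 65.201.0.0
No, different subnets (184.0.192.0 vs 65.201.0.0)


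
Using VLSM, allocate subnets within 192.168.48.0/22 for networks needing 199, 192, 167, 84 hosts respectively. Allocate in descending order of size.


199 hosts -> /24 (254 usable): 192.168.48.0/24
192 hosts -> /24 (254 usable): 192.168.49.0/24
167 hosts -> /24 (254 usable): 192.168.50.0/24
84 hosts -> /25 (126 usable): 192.168.51.0/25
Allocation: 192.168.48.0/24 (199 hosts, 254 usable); 192.168.49.0/24 (192 hosts, 254 usable); 192.168.50.0/24 (167 hosts, 254 usable); 192.168.51.0/25 (84 hosts, 126 usable)


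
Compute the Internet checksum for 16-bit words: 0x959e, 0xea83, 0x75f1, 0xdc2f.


Sum all words (with carry folding):
+ 0x959e = 0x959e
+ 0xea83 = 0x8022
+ 0x75f1 = 0xf613
+ 0xdc2f = 0xd243
One's complement: ~0xd243
Checksum = 0x2dbc


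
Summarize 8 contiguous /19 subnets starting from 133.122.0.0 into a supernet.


Original prefix: /19
Number of subnets: 8 = 2^3
New prefix = 19 - 3 = 16
Supernet: 133.122.0.0/16


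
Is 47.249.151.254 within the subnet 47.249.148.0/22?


Subnet network: 47.249.148.0
Test IP AND mask: 47.249.148.0
Yes, 47.249.151.254 is in 47.249.148.0/22


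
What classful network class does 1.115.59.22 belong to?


First octet: 1
Binary: 00000001
0xxxxxxx -> Class A (1-126)
Class A, default mask 255.0.0.0 (/8)


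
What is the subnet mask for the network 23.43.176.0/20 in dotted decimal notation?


/20 means 20 network bits, 12 host bits
Binary: 11111111111111111111000000000000
Mask: 255.255.240.0


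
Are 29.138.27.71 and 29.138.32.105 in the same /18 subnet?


Mask: 255.255.192.0
29.138.27.71 AND mask = 29.138.0.0
29.138.32.105 AND mask = 29.138.0.0
Yes, same subnet (29.138.0.0)


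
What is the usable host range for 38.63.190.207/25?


Network: 38.63.190.128
Broadcast: 38.63.190.255
First usable = network + 1
Last usable = broadcast - 1
Range: 38.63.190.129 to 38.63.190.254


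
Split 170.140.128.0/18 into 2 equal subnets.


New prefix = 18 + 1 = 19
Each subnet has 8192 addresses
  170.140.128.0/19
  170.140.160.0/19
Subnets: 170.140.128.0/19, 170.140.160.0/19


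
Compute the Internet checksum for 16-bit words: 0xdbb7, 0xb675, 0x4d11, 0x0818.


Sum all words (with carry folding):
+ 0xdbb7 = 0xdbb7
+ 0xb675 = 0x922d
+ 0x4d11 = 0xdf3e
+ 0x0818 = 0xe756
One's complement: ~0xe756
Checksum = 0x18a9


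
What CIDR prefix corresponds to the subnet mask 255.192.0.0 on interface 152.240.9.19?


Binary: 11111111.11000000.00000000.00000000
Count leading 1s
Prefix: /10


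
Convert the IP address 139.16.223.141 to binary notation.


139 = 10001011
16 = 00010000
223 = 11011111
141 = 10001101
Binary: 10001011.00010000.11011111.10001101


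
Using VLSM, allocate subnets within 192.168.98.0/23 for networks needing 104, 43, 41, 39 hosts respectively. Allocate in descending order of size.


104 hosts -> /25 (126 usable): 192.168.98.0/25
43 hosts -> /26 (62 usable): 192.168.98.128/26
41 hosts -> /26 (62 usable): 192.168.98.192/26
39 hosts -> /26 (62 usable): 192.168.99.0/26
Allocation: 192.168.98.0/25 (104 hosts, 126 usable); 192.168.98.128/26 (43 hosts, 62 usable); 192.168.98.192/26 (41 hosts, 62 usable); 192.168.99.0/26 (39 hosts, 62 usable)


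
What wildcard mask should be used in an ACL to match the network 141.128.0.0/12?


Subnet mask: 255.240.0.0
Wildcard = 255.255.255.255 - subnet mask
255 - 255 = 0
255 - 240 = 15
255 - 0 = 255
255 - 0 = 255
Wildcard: 0.15.255.255


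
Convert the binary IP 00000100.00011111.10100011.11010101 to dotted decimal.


00000100 = 4
00011111 = 31
10100011 = 163
11010101 = 213
IP: 4.31.163.213


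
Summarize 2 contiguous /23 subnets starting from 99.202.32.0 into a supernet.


Original prefix: /23
Number of subnets: 2 = 2^1
New prefix = 23 - 1 = 22
Supernet: 99.202.32.0/22


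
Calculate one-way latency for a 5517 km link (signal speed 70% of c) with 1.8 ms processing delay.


Speed = 0.7 * 3e5 km/s = 210000 km/s
Propagation delay = 5517 / 210000 = 0.0263 s = 26.2714 ms
Processing delay = 1.8 ms
Total one-way latency = 28.0714 ms


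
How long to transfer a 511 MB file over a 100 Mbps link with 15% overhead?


Effective throughput = 100 * (1 - 15/100) = 85 Mbps
File size in Mb = 511 * 8 = 4088 Mb
Time = 4088 / 85
Time = 48.0941 seconds


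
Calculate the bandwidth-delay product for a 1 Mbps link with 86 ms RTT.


BDP = bandwidth * RTT
= 1 Mbps * 86 ms
= 1 * 1e6 * 86 / 1000 bits
= 86000 bits
= 10750 bytes
= 10.498 KB
BDP = 86000 bits (10750 bytes)


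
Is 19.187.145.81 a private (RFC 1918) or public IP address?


RFC 1918 private ranges:
  10.0.0.0/8 (10.0.0.0 - 10.255.255.255)
  172.16.0.0/12 (172.16.0.0 - 172.31.255.255)
  192.168.0.0/16 (192.168.0.0 - 192.168.255.255)
Public (not in any RFC 1918 range)


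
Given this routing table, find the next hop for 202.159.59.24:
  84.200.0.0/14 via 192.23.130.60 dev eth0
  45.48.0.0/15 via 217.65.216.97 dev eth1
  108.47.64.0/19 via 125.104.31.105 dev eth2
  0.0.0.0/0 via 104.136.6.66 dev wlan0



Longest prefix match for 202.159.59.24:
  /14 84.200.0.0: no
  /15 45.48.0.0: no
  /19 108.47.64.0: no
  /0 0.0.0.0: MATCH
Selected: next-hop 104.136.6.66 via wlan0 (matched /0)


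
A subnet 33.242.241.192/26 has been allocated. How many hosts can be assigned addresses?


Host bits = 32 - 26 = 6
Total addresses = 2^6 = 64
Usable = total - 2 (network and broadcast)
Usable hosts: 62


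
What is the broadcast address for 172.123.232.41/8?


Network: 172.0.0.0/8
Host bits = 24
Set all host bits to 1:
Broadcast: 172.255.255.255


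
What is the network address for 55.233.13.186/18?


IP:   00110111.11101001.00001101.10111010
Mask: 11111111.11111111.11000000.00000000
AND operation:
Net:  00110111.11101001.00000000.00000000
Network: 55.233.0.0/18


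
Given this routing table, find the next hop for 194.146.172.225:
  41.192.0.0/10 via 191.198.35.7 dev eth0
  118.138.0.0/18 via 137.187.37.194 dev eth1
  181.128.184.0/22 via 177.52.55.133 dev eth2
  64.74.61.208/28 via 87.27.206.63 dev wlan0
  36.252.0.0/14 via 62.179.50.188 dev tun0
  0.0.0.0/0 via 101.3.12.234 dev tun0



Longest prefix match for 194.146.172.225:
  /10 41.192.0.0: no
  /18 118.138.0.0: no
  /22 181.128.184.0: no
  /28 64.74.61.208: no
  /14 36.252.0.0: no
  /0 0.0.0.0: MATCH
Selected: next-hop 101.3.12.234 via tun0 (matched /0)
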